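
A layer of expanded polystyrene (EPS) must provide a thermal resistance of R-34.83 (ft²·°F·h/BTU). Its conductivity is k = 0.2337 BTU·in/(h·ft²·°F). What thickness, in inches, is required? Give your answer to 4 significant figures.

8.140 in

L = R × k = 34.83 × 0.2337 = 8.1398 in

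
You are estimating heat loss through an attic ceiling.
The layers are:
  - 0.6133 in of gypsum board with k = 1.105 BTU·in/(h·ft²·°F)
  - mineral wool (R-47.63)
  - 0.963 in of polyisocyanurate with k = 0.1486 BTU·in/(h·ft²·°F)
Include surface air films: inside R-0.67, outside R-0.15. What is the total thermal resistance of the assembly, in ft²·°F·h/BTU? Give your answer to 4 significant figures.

0.6133/1.105 = 0.55502
0.963/0.1486 = 6.4805
R_total = 0.67 + 0.55502 + 47.63 + 6.4805 + 0.15 = 55.486 ft²·°F·h/BTU

55.49 ft²·°F·h/BTU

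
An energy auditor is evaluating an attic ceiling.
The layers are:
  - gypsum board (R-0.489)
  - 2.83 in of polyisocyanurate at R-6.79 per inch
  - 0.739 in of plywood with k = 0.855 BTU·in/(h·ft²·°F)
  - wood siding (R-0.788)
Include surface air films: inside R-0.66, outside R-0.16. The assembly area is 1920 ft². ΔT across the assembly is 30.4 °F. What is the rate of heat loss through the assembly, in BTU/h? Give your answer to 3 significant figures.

2.83 × 6.79 = 19.22
0.739/0.855 = 0.8643
R_total = 0.66 + 0.489 + 19.22 + 0.8643 + 0.788 + 0.16 = 22.18 ft²·°F·h/BTU
Q = A·ΔT/R = 1920 × 30.4 / 22.18 = 2632 BTU/h

2630 BTU/h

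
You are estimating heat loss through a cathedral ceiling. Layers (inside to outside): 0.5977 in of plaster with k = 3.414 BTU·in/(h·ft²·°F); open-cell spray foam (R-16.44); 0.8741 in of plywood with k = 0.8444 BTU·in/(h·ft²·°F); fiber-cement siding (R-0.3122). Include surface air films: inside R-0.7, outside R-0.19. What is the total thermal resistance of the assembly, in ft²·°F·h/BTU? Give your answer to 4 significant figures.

18.85 ft²·°F·h/BTU

0.5977/3.414 = 0.17507
0.8741/0.8444 = 1.0352
R_total = 0.7 + 0.17507 + 16.44 + 1.0352 + 0.3122 + 0.19 = 18.852 ft²·°F·h/BTU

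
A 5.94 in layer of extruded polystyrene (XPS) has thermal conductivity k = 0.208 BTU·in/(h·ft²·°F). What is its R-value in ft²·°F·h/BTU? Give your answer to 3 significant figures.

28.6 ft²·°F·h/BTU

R = L/k = 5.94/0.208 = 28.56 ft²·°F·h/BTU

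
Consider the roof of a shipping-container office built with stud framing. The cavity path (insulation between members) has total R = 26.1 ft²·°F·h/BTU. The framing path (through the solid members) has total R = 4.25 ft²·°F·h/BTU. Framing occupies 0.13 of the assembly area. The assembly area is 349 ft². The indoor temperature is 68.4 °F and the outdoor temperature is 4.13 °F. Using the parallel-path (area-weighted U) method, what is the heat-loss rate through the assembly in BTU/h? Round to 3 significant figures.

U_eff = 0.87/26.1 + 0.13/4.25 = 0.03333 + 0.03059 = 0.06392
R_eff = 1/U_eff = 15.64 ft²·°F·h/BTU
Q = 349 × (68.4 − 4.13) / 15.64 = 1434 BTU/h

1430 BTU/h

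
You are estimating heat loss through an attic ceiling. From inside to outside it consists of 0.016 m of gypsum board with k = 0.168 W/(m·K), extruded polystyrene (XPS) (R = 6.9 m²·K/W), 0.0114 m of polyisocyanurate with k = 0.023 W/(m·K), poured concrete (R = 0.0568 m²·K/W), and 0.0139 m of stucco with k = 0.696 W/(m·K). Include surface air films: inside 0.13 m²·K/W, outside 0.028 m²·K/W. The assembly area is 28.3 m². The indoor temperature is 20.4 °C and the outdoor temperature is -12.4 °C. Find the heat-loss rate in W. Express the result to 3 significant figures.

120 W

0.016/0.168 = 0.09524
0.0114/0.023 = 0.4957
0.0139/0.696 = 0.01997
R_total = 0.13 + 0.09524 + 6.9 + 0.4957 + 0.0568 + 0.01997 + 0.028 = 7.726 m²·K/W
Q = A·ΔT/R = 28.3 × (20.4 − (-12.4)) / 7.726 = 120.2 W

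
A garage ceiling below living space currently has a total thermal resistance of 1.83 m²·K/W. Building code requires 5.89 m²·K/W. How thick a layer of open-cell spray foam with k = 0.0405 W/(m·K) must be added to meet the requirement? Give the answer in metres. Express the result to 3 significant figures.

ΔR = 5.89 − 1.83 = 4.06 m²·K/W
L = ΔR × k = 4.06 × 0.0405 = 0.1644 m

0.164 m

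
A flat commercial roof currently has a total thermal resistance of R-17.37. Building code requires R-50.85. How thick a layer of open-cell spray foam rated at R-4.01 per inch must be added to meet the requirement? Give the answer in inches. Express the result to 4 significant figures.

8.349 in

ΔR = 50.85 − 17.37 = 33.48 ft²·°F·h/BTU
L = ΔR / (R/in) = 33.48/4.01 = 8.3491 in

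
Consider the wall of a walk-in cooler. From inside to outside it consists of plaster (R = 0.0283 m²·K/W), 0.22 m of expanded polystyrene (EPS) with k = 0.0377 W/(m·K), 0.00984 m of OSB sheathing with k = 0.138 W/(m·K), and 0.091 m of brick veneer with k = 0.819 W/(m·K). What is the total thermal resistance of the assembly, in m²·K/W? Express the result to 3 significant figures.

0.22/0.0377 = 5.836
0.00984/0.138 = 0.0713
0.091/0.819 = 0.1111
R_total = 0.0283 + 5.836 + 0.0713 + 0.1111 = 6.046 m²·K/W

6.05 m²·K/W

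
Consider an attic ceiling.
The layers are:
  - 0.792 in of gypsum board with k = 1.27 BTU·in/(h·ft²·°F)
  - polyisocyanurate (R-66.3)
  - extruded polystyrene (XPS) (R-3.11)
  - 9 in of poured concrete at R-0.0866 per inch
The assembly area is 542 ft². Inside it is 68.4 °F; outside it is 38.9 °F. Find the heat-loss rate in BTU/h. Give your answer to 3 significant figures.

226 BTU/h

0.792/1.27 = 0.6236
9 × 0.0866 = 0.7794
R_total = 0.6236 + 66.3 + 3.11 + 0.7794 = 70.81 ft²·°F·h/BTU
Q = A·ΔT/R = 542 × (68.4 − 38.9) / 70.81 = 225.8 BTU/h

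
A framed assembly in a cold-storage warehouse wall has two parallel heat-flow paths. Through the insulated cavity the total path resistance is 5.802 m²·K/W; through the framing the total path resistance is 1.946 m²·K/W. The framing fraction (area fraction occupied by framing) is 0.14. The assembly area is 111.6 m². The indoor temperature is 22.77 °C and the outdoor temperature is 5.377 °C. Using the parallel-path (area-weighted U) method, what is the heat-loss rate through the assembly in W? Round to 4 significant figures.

U_eff = 0.86/5.802 + 0.14/1.946 = 0.14822 + 0.071942 = 0.22017
R_eff = 1/U_eff = 4.542 m²·K/W
Q = 111.6 × (22.77 − 5.377) / 4.542 = 427.36 W

427.4 W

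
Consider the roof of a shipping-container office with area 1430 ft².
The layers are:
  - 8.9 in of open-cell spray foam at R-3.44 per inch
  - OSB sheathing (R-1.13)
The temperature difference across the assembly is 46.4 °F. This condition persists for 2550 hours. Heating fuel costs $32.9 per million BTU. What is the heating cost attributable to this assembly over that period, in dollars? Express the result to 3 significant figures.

175 dollars

8.9 × 3.44 = 30.62
R_total = 30.62 + 1.13 = 31.75 ft²·°F·h/BTU
Q = 1430 × 46.4 / 31.75 = 2090 BTU/h
E = 2090 × 2550 = 5330000 BTU
Cost = 5330000/10⁶ × 32.9 = $175.3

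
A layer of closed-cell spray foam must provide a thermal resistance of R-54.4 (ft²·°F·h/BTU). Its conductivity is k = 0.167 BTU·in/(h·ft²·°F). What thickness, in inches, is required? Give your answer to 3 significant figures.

9.08 in

L = R × k = 54.4 × 0.167 = 9.085 in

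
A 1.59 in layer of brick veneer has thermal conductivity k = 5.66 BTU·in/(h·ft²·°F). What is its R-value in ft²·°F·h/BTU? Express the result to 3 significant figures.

R = L/k = 1.59/5.66 = 0.2809 ft²·°F·h/BTU

0.281 ft²·°F·h/BTU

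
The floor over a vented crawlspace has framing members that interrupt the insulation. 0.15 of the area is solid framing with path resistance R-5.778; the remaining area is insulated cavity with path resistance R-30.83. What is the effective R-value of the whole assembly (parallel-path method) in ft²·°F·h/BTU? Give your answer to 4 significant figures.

U_eff = 0.85/30.83 + 0.15/5.778 = 0.027571 + 0.025961 = 0.053531
R_eff = 1/U_eff = 18.681 ft²·°F·h/BTU

18.68 ft²·°F·h/BTU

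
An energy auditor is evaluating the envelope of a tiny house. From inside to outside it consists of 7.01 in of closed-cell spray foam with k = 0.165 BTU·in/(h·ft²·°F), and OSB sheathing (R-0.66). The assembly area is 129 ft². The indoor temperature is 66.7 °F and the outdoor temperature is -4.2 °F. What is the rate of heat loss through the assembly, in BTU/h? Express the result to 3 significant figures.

7.01/0.165 = 42.48
R_total = 42.48 + 0.66 = 43.14 ft²·°F·h/BTU
Q = A·ΔT/R = 129 × (66.7 − (-4.2)) / 43.14 = 212 BTU/h

212 BTU/h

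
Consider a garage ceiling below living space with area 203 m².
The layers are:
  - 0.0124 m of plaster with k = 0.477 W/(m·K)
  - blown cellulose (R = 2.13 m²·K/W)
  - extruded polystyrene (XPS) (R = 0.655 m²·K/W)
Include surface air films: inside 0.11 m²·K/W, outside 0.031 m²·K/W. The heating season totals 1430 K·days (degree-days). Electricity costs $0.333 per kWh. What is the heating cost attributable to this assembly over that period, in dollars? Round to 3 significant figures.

786 dollars

0.0124/0.477 = 0.026
R_total = 0.11 + 0.026 + 2.13 + 0.655 + 0.031 = 2.952 m²·K/W
E = A × HDD × 24 / R / 1000 = 203 × 1430 × 24 / 2.952 / 1000 = 2360 kWh
Cost = 2360 × 0.333 = $785.9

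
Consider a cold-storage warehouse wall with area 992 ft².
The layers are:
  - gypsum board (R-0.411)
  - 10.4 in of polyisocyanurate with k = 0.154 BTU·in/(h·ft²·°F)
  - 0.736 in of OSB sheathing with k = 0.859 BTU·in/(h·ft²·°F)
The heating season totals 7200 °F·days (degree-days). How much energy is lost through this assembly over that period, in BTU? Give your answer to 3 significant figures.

10.4/0.154 = 67.53
0.736/0.859 = 0.8568
R_total = 0.411 + 67.53 + 0.8568 = 68.8 ft²·°F·h/BTU
E = A × HDD × 24 / R = 992 × 7200 × 24 / 68.8 = 2492000 BTU

2490000 BTU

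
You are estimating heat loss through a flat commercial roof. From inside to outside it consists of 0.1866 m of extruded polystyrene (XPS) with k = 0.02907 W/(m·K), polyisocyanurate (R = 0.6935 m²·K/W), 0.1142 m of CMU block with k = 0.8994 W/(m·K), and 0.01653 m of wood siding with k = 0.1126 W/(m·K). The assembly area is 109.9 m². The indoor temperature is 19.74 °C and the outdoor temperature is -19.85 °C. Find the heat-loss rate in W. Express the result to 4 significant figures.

0.1866/0.02907 = 6.419
0.1142/0.8994 = 0.12697
0.01653/0.1126 = 0.1468
R_total = 6.419 + 0.6935 + 0.12697 + 0.1468 = 7.3863 m²·K/W
Q = A·ΔT/R = 109.9 × (19.74 − (-19.85)) / 7.3863 = 589.06 W

589.1 W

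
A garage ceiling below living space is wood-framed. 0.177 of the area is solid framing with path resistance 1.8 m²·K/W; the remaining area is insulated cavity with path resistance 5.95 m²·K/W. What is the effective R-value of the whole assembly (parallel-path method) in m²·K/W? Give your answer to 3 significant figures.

4.23 m²·K/W

U_eff = 0.823/5.95 + 0.177/1.8 = 0.1383 + 0.09833 = 0.2367
R_eff = 1/U_eff = 4.226 m²·K/W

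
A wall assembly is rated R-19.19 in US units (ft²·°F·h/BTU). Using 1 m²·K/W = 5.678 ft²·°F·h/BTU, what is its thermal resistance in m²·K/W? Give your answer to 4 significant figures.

R_SI = 19.19/5.678 = 3.3797

3.380 m²·K/W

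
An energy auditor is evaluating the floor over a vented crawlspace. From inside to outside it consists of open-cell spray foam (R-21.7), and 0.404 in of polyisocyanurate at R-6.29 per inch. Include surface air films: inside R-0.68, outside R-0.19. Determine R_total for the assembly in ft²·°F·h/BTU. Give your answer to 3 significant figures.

0.404 × 6.29 = 2.541
R_total = 0.68 + 21.7 + 2.541 + 0.19 = 25.11 ft²·°F·h/BTU

25.1 ft²·°F·h/BTU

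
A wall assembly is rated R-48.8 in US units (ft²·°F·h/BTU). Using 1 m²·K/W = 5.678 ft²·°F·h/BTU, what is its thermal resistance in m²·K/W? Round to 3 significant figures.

8.59 m²·K/W

R_SI = 48.8/5.678 = 8.595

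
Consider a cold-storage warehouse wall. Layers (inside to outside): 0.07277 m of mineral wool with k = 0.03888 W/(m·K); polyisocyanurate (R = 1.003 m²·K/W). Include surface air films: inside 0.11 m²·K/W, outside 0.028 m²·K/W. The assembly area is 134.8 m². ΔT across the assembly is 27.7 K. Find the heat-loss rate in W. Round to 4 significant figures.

0.07277/0.03888 = 1.8717
R_total = 0.11 + 1.8717 + 1.003 + 0.028 = 3.0127 m²·K/W
Q = A·ΔT/R = 134.8 × 27.7 / 3.0127 = 1239.4 W

1239 W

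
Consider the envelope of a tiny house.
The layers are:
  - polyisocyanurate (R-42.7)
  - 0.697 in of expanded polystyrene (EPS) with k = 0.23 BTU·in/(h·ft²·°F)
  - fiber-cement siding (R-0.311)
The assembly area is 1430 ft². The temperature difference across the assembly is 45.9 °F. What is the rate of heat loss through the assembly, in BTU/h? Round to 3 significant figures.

1430 BTU/h

0.697/0.23 = 3.03
R_total = 42.7 + 3.03 + 0.311 = 46.04 ft²·°F·h/BTU
Q = A·ΔT/R = 1430 × 45.9 / 46.04 = 1426 BTU/h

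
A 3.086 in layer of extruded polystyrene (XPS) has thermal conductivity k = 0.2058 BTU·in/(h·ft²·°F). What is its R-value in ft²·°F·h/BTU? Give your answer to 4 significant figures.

15.00 ft²·°F·h/BTU

R = L/k = 3.086/0.2058 = 14.995 ft²·°F·h/BTU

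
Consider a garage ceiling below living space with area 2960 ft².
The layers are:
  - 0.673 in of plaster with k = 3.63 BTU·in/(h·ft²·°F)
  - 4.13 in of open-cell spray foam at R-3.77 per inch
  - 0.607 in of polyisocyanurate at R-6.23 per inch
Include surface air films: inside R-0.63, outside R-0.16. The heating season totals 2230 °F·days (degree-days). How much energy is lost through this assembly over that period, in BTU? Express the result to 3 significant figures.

0.673/3.63 = 0.1854
4.13 × 3.77 = 15.57
0.607 × 6.23 = 3.782
R_total = 0.63 + 0.1854 + 15.57 + 3.782 + 0.16 = 20.33 ft²·°F·h/BTU
E = A × HDD × 24 / R = 2960 × 2230 × 24 / 20.33 = 7793000 BTU

7790000 BTU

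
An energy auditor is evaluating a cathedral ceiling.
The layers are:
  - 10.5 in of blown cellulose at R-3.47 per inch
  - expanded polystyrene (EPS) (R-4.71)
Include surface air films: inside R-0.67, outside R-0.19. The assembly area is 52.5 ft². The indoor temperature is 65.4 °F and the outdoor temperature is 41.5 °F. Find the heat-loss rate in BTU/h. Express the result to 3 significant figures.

10.5 × 3.47 = 36.44
R_total = 0.67 + 36.44 + 4.71 + 0.19 = 42.01 ft²·°F·h/BTU
Q = A·ΔT/R = 52.5 × (65.4 − 41.5) / 42.01 = 29.87 BTU/h

29.9 BTU/h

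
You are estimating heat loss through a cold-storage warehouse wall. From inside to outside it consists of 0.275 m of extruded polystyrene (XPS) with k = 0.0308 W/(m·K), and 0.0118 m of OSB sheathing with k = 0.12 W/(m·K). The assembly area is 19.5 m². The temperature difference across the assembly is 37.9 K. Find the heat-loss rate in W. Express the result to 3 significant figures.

81.9 W

0.275/0.0308 = 8.929
0.0118/0.12 = 0.09833
R_total = 8.929 + 0.09833 = 9.027 m²·K/W
Q = A·ΔT/R = 19.5 × 37.9 / 9.027 = 81.87 W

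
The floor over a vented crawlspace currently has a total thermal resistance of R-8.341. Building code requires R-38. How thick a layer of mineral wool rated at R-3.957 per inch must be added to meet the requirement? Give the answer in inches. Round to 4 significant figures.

7.495 in

ΔR = 38 − 8.341 = 29.659 ft²·°F·h/BTU
L = ΔR / (R/in) = 29.659/3.957 = 7.4953 in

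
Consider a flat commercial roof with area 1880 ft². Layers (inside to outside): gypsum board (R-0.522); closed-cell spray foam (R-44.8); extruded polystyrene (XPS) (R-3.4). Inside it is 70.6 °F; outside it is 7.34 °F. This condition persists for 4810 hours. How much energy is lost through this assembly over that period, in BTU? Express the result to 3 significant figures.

11700000 BTU

R_total = 0.522 + 44.8 + 3.4 = 48.72 ft²·°F·h/BTU
Q = 1880 × (70.6 − 7.34) / 48.72 = 2441 BTU/h
E = 2441 × 4810 = 11740000 BTU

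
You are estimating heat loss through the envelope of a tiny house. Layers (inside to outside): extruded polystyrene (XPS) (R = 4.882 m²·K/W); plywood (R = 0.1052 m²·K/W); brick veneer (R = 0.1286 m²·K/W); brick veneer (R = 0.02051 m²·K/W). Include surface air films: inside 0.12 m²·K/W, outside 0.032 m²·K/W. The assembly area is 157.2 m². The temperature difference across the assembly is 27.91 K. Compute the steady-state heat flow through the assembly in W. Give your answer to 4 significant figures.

R_total = 0.12 + 4.882 + 0.1052 + 0.1286 + 0.02051 + 0.032 = 5.2883 m²·K/W
Q = A·ΔT/R = 157.2 × 27.91 / 5.2883 = 829.65 W

829.7 W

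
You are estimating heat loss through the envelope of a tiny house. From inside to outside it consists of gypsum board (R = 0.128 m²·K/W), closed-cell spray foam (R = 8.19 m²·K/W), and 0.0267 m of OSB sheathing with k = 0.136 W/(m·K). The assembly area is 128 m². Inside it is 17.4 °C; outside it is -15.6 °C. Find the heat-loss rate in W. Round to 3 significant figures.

0.0267/0.136 = 0.1963
R_total = 0.128 + 8.19 + 0.1963 = 8.514 m²·K/W
Q = A·ΔT/R = 128 × (17.4 − (-15.6)) / 8.514 = 496.1 W

496 W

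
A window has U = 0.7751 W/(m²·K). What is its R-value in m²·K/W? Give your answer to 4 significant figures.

1.290 m²·K/W

R = 1/U = 1/0.7751 = 1.2902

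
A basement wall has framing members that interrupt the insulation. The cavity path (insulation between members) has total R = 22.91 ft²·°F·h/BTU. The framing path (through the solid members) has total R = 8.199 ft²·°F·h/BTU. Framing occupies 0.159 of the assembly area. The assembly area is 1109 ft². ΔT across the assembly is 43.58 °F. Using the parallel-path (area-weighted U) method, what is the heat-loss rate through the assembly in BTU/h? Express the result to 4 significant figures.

2711 BTU/h

U_eff = 0.841/22.91 + 0.159/8.199 = 0.036709 + 0.019393 = 0.056101
R_eff = 1/U_eff = 17.825 ft²·°F·h/BTU
Q = 1109 × 43.58 / 17.825 = 2711.4 BTU/h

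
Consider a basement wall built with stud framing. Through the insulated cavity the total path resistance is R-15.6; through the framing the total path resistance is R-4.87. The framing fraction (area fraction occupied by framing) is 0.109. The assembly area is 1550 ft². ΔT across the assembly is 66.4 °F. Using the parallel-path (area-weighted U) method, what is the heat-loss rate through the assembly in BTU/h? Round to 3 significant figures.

8180 BTU/h

U_eff = 0.891/15.6 + 0.109/4.87 = 0.05712 + 0.02238 = 0.0795
R_eff = 1/U_eff = 12.58 ft²·°F·h/BTU
Q = 1550 × 66.4 / 12.58 = 8182 BTU/h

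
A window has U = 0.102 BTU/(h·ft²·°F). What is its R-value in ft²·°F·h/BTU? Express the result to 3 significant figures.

9.80 ft²·°F·h/BTU

R = 1/U = 1/0.102 = 9.804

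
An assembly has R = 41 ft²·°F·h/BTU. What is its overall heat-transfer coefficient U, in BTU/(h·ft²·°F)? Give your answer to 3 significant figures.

U = 1/R = 1/41 = 0.02439

0.0244 BTU/(h·ft²·°F)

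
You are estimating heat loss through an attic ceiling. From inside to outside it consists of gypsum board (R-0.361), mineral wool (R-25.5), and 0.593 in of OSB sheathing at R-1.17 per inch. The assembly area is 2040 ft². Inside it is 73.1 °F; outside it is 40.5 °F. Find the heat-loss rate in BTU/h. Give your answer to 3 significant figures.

2500 BTU/h

0.593 × 1.17 = 0.6938
R_total = 0.361 + 25.5 + 0.6938 = 26.55 ft²·°F·h/BTU
Q = A·ΔT/R = 2040 × (73.1 − 40.5) / 26.55 = 2504 BTU/h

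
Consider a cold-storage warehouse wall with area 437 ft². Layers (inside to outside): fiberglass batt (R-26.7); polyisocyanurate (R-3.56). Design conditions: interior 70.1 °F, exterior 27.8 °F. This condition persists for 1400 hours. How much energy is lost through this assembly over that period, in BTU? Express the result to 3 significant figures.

855000 BTU

R_total = 26.7 + 3.56 = 30.26 ft²·°F·h/BTU
Q = 437 × (70.1 − 27.8) / 30.26 = 610.9 BTU/h
E = 610.9 × 1400 = 855200 BTU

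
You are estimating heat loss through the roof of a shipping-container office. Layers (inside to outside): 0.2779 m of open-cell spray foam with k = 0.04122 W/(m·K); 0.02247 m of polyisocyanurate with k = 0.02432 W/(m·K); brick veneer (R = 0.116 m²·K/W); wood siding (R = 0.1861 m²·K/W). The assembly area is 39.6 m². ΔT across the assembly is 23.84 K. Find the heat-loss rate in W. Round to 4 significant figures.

118.5 W

0.2779/0.04122 = 6.7419
0.02247/0.02432 = 0.92393
R_total = 6.7419 + 0.92393 + 0.116 + 0.1861 = 7.9679 m²·K/W
Q = A·ΔT/R = 39.6 × 23.84 / 7.9679 = 118.48 W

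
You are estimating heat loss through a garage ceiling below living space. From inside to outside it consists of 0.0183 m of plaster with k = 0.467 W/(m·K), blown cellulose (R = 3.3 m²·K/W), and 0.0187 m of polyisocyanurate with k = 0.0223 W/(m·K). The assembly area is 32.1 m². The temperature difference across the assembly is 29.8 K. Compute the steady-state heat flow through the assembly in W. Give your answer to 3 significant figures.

229 W

0.0183/0.467 = 0.03919
0.0187/0.0223 = 0.8386
R_total = 0.03919 + 3.3 + 0.8386 = 4.178 m²·K/W
Q = A·ΔT/R = 32.1 × 29.8 / 4.178 = 229 W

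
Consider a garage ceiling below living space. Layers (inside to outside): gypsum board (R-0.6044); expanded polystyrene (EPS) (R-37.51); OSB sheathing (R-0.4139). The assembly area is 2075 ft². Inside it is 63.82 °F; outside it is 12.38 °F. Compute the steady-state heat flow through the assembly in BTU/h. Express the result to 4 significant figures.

2770 BTU/h

R_total = 0.6044 + 37.51 + 0.4139 = 38.528 ft²·°F·h/BTU
Q = A·ΔT/R = 2075 × (63.82 − 12.38) / 38.528 = 2770.4 BTU/h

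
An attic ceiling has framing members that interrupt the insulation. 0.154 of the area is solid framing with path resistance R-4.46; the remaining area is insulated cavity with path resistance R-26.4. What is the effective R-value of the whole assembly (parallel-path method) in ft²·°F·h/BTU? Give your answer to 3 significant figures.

U_eff = 0.846/26.4 + 0.154/4.46 = 0.03205 + 0.03453 = 0.06657
R_eff = 1/U_eff = 15.02 ft²·°F·h/BTU

15.0 ft²·°F·h/BTU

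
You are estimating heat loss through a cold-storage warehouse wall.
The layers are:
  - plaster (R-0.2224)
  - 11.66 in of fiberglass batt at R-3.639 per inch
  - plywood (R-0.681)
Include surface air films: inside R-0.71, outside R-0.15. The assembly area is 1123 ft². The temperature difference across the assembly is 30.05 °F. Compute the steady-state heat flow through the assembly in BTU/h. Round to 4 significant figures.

763.6 BTU/h

11.66 × 3.639 = 42.431
R_total = 0.71 + 0.2224 + 42.431 + 0.681 + 0.15 = 44.194 ft²·°F·h/BTU
Q = A·ΔT/R = 1123 × 30.05 / 44.194 = 763.59 BTU/h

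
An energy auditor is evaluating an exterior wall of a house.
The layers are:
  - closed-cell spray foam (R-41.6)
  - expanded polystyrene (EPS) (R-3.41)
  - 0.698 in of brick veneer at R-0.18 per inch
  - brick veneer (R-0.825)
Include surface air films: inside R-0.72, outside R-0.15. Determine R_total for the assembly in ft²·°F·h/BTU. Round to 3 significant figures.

46.8 ft²·°F·h/BTU

0.698 × 0.18 = 0.1256
R_total = 0.72 + 41.6 + 3.41 + 0.1256 + 0.825 + 0.15 = 46.83 ft²·°F·h/BTU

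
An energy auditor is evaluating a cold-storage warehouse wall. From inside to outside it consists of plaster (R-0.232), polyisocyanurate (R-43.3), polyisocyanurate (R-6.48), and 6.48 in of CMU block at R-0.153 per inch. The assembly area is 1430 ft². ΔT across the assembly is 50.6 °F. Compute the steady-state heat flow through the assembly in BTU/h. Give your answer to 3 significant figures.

6.48 × 0.153 = 0.9914
R_total = 0.232 + 43.3 + 6.48 + 0.9914 = 51 ft²·°F·h/BTU
Q = A·ΔT/R = 1430 × 50.6 / 51 = 1419 BTU/h

1420 BTU/h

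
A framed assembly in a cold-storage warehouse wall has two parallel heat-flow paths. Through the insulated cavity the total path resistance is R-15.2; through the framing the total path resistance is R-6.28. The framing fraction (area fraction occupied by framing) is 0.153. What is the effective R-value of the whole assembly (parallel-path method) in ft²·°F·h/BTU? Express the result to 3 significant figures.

12.5 ft²·°F·h/BTU

U_eff = 0.847/15.2 + 0.153/6.28 = 0.05572 + 0.02436 = 0.08009
R_eff = 1/U_eff = 12.49 ft²·°F·h/BTU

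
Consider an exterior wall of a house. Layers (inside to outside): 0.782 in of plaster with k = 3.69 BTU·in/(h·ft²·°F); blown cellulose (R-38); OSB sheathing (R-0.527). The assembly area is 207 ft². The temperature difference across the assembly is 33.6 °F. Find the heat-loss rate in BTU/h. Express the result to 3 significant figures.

0.782/3.69 = 0.2119
R_total = 0.2119 + 38 + 0.527 = 38.74 ft²·°F·h/BTU
Q = A·ΔT/R = 207 × 33.6 / 38.74 = 179.5 BTU/h

180 BTU/h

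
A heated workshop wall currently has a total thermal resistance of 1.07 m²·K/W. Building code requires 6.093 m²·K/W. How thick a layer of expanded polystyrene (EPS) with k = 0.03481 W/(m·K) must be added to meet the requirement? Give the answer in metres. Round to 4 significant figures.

ΔR = 6.093 − 1.07 = 5.023 m²·K/W
L = ΔR × k = 5.023 × 0.03481 = 0.17485 m

0.1749 m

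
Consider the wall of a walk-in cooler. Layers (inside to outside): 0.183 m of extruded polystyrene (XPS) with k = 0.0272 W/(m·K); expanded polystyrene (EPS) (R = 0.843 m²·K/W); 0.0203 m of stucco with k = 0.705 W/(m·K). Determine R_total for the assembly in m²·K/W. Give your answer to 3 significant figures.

7.60 m²·K/W

0.183/0.0272 = 6.728
0.0203/0.705 = 0.02879
R_total = 6.728 + 0.843 + 0.02879 = 7.6 m²·K/W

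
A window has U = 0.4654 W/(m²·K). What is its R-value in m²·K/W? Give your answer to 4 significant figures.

R = 1/U = 1/0.4654 = 2.1487

2.149 m²·K/W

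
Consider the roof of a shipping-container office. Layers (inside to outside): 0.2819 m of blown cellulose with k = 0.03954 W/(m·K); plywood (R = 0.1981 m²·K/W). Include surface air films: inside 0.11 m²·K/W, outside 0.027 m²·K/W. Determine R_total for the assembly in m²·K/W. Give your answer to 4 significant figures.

7.465 m²·K/W

0.2819/0.03954 = 7.1295
R_total = 0.11 + 7.1295 + 0.1981 + 0.027 = 7.4646 m²·K/W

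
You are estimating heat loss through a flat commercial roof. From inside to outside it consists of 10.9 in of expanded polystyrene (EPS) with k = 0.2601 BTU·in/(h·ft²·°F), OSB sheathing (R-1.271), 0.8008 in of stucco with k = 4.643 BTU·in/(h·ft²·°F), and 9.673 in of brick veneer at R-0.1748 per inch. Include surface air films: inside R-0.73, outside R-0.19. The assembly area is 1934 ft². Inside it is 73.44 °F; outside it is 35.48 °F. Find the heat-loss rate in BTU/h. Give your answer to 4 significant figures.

1597 BTU/h

10.9/0.2601 = 41.907
0.8008/4.643 = 0.17247
9.673 × 0.1748 = 1.6908
R_total = 0.73 + 41.907 + 1.271 + 0.17247 + 1.6908 + 0.19 = 45.961 ft²·°F·h/BTU
Q = A·ΔT/R = 1934 × (73.44 − 35.48) / 45.961 = 1597.3 BTU/h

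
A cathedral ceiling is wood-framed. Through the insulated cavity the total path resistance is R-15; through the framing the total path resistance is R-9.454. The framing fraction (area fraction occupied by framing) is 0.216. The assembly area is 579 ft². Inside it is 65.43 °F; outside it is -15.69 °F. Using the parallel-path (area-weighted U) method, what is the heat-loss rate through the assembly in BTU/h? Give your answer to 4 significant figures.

3528 BTU/h

U_eff = 0.784/15 + 0.216/9.454 = 0.052267 + 0.022847 = 0.075114
R_eff = 1/U_eff = 13.313 ft²·°F·h/BTU
Q = 579 × (65.43 − (-15.69)) / 13.313 = 3528 BTU/h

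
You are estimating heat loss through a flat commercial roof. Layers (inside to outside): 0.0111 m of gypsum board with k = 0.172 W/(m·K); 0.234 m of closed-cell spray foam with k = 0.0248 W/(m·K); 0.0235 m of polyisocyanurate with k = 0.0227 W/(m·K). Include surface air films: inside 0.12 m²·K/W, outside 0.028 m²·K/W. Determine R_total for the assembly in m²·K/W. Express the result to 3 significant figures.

0.0111/0.172 = 0.06453
0.234/0.0248 = 9.435
0.0235/0.0227 = 1.035
R_total = 0.12 + 0.06453 + 9.435 + 1.035 + 0.028 = 10.68 m²·K/W

10.7 m²·K/W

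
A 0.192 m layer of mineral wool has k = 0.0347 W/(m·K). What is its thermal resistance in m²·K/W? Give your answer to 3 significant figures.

R = L/k = 0.192/0.0347 = 5.533 m²·K/W

5.53 m²·K/W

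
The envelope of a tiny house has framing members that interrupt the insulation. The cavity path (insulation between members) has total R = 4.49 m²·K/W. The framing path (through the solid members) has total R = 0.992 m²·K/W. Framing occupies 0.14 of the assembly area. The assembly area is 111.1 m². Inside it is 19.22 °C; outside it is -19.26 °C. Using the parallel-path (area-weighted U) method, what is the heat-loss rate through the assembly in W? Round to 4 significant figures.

U_eff = 0.86/4.49 + 0.14/0.992 = 0.19154 + 0.14113 = 0.33267
R_eff = 1/U_eff = 3.006 m²·K/W
Q = 111.1 × (19.22 − (-19.26)) / 3.006 = 1422.2 W

1422 W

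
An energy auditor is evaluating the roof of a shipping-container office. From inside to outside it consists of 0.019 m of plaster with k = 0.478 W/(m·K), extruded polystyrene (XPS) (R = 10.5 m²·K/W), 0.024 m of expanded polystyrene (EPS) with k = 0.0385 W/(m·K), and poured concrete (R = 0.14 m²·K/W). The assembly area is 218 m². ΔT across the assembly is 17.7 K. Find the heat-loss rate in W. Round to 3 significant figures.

0.019/0.478 = 0.03975
0.024/0.0385 = 0.6234
R_total = 0.03975 + 10.5 + 0.6234 + 0.14 = 11.3 m²·K/W
Q = A·ΔT/R = 218 × 17.7 / 11.3 = 341.4 W

341 W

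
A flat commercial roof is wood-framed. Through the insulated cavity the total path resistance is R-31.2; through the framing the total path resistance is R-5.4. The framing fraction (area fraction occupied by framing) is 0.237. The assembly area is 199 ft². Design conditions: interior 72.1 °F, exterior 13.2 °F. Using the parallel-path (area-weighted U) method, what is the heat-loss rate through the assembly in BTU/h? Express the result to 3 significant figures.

801 BTU/h

U_eff = 0.763/31.2 + 0.237/5.4 = 0.02446 + 0.04389 = 0.06834
R_eff = 1/U_eff = 14.63 ft²·°F·h/BTU
Q = 199 × (72.1 − 13.2) / 14.63 = 801.1 BTU/h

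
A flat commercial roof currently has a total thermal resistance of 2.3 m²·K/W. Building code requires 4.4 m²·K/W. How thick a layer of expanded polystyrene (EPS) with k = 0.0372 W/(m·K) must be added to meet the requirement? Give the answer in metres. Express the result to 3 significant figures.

0.0781 m

ΔR = 4.4 − 2.3 = 2.1 m²·K/W
L = ΔR × k = 2.1 × 0.0372 = 0.07812 m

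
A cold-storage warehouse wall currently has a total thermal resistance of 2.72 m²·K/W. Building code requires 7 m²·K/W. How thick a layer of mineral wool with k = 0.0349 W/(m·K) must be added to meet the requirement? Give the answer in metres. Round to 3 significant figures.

ΔR = 7 − 2.72 = 4.28 m²·K/W
L = ΔR × k = 4.28 × 0.0349 = 0.1494 m

0.149 m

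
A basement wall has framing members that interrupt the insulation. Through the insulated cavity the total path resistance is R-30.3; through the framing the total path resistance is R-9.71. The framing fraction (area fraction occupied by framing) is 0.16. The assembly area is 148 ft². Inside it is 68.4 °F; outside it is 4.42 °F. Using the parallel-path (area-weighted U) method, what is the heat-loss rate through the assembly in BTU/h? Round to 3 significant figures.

419 BTU/h

U_eff = 0.84/30.3 + 0.16/9.71 = 0.02772 + 0.01648 = 0.0442
R_eff = 1/U_eff = 22.62 ft²·°F·h/BTU
Q = 148 × (68.4 − 4.42) / 22.62 = 418.5 BTU/h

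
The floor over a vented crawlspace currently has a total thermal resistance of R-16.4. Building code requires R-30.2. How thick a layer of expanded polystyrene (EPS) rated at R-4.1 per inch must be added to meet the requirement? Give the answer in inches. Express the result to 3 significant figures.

3.37 in

ΔR = 30.2 − 16.4 = 13.8 ft²·°F·h/BTU
L = ΔR / (R/in) = 13.8/4.1 = 3.366 in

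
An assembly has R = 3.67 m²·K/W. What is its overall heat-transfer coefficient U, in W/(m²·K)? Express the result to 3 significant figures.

U = 1/R = 1/3.67 = 0.2725

0.272 W/(m²·K)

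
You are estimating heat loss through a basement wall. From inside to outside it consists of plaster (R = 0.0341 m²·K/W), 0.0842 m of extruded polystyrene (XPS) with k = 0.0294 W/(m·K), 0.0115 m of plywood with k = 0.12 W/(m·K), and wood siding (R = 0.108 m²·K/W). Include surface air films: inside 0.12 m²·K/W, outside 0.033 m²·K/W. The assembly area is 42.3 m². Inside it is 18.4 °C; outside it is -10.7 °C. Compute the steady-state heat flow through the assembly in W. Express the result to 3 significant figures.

378 W

0.0842/0.0294 = 2.864
0.0115/0.12 = 0.09583
R_total = 0.12 + 0.0341 + 2.864 + 0.09583 + 0.108 + 0.033 = 3.255 m²·K/W
Q = A·ΔT/R = 42.3 × (18.4 − (-10.7)) / 3.255 = 378.2 W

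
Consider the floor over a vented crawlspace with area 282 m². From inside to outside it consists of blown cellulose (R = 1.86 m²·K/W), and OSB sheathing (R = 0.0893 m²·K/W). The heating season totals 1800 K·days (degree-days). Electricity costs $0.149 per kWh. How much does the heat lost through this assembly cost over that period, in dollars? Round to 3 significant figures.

R_total = 1.86 + 0.0893 = 1.949 m²·K/W
E = A × HDD × 24 / R / 1000 = 282 × 1800 × 24 / 1.949 / 1000 = 6250 kWh
Cost = 6250 × 0.149 = $931.2

931 dollars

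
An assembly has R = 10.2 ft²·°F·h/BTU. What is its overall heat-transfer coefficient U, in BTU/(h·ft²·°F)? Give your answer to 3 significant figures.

U = 1/R = 1/10.2 = 0.09804

0.0980 BTU/(h·ft²·°F)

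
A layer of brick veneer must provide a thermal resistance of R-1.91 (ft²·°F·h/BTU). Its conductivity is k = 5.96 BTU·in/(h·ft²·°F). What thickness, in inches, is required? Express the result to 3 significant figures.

L = R × k = 1.91 × 5.96 = 11.38 in

11.4 in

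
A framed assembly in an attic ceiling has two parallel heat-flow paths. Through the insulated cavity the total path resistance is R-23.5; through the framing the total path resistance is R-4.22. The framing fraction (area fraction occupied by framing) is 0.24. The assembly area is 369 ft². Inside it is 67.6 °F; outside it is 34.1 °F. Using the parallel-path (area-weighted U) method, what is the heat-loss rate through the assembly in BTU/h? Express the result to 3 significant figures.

1100 BTU/h

U_eff = 0.76/23.5 + 0.24/4.22 = 0.03234 + 0.05687 = 0.08921
R_eff = 1/U_eff = 11.21 ft²·°F·h/BTU
Q = 369 × (67.6 − 34.1) / 11.21 = 1103 BTU/h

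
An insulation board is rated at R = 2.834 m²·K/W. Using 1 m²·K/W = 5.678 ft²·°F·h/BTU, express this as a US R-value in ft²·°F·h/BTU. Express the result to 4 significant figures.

16.09 ft²·°F·h/BTU

R_US = 2.834 × 5.678 = 16.091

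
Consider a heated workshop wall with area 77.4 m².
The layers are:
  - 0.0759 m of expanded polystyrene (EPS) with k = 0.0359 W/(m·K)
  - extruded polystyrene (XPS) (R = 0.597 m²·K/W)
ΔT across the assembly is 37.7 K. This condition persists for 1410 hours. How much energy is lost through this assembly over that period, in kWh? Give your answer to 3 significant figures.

1520 kWh

0.0759/0.0359 = 2.114
R_total = 2.114 + 0.597 = 2.711 m²·K/W
Q = 77.4 × 37.7 / 2.711 = 1076 W
E = 1076 W × 1410 h / 1000 = 1518 kWh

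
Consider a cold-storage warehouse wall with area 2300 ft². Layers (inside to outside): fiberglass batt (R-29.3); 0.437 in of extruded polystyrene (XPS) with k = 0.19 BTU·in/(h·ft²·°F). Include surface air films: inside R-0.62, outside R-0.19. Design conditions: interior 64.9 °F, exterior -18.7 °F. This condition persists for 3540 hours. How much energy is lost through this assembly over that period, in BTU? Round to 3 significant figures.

21000000 BTU

0.437/0.19 = 2.3
R_total = 0.62 + 29.3 + 2.3 + 0.19 = 32.41 ft²·°F·h/BTU
Q = 2300 × (64.9 − (-18.7)) / 32.41 = 5933 BTU/h
E = 5933 × 3540 = 21000000 BTU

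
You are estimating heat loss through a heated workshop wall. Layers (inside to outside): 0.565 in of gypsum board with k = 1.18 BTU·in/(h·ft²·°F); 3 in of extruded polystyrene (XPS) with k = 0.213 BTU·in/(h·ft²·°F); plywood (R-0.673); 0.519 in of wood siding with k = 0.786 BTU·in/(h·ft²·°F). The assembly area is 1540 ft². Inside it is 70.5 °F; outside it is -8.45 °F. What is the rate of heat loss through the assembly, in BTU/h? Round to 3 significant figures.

0.565/1.18 = 0.4788
3/0.213 = 14.08
0.519/0.786 = 0.6603
R_total = 0.4788 + 14.08 + 0.673 + 0.6603 = 15.9 ft²·°F·h/BTU
Q = A·ΔT/R = 1540 × (70.5 − (-8.45)) / 15.9 = 7648 BTU/h

7650 BTU/h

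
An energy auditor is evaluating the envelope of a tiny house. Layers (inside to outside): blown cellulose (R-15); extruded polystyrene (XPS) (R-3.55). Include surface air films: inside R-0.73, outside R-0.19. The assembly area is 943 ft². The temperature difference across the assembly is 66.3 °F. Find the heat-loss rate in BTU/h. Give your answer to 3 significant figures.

3210 BTU/h

R_total = 0.73 + 15 + 3.55 + 0.19 = 19.47 ft²·°F·h/BTU
Q = A·ΔT/R = 943 × 66.3 / 19.47 = 3211 BTU/h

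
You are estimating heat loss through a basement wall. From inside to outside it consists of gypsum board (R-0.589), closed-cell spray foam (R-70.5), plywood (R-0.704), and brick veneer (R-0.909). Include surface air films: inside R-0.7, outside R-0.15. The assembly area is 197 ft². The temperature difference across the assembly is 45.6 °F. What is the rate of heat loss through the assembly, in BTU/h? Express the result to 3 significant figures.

122 BTU/h

R_total = 0.7 + 0.589 + 70.5 + 0.704 + 0.909 + 0.15 = 73.55 ft²·°F·h/BTU
Q = A·ΔT/R = 197 × 45.6 / 73.55 = 122.1 BTU/h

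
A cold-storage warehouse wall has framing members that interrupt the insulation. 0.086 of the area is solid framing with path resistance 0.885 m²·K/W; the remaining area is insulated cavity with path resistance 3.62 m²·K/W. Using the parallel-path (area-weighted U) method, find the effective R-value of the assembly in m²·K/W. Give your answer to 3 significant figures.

U_eff = 0.914/3.62 + 0.086/0.885 = 0.2525 + 0.09718 = 0.3497
R_eff = 1/U_eff = 2.86 m²·K/W

2.86 m²·K/W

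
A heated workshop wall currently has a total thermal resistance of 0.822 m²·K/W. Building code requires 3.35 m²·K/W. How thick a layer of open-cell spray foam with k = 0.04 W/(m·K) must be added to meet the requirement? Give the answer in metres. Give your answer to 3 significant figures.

0.101 m

ΔR = 3.35 − 0.822 = 2.528 m²·K/W
L = ΔR × k = 2.528 × 0.04 = 0.1011 m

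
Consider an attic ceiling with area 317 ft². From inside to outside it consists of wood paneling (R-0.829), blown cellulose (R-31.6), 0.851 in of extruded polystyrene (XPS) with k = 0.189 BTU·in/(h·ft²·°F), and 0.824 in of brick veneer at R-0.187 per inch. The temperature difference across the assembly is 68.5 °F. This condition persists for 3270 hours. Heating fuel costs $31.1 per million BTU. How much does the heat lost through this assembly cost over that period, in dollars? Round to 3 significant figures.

0.851/0.189 = 4.503
0.824 × 0.187 = 0.1541
R_total = 0.829 + 31.6 + 4.503 + 0.1541 = 37.09 ft²·°F·h/BTU
Q = 317 × 68.5 / 37.09 = 585.5 BTU/h
E = 585.5 × 3270 = 1915000 BTU
Cost = 1915000/10⁶ × 31.1 = $59.55

59.5 dollars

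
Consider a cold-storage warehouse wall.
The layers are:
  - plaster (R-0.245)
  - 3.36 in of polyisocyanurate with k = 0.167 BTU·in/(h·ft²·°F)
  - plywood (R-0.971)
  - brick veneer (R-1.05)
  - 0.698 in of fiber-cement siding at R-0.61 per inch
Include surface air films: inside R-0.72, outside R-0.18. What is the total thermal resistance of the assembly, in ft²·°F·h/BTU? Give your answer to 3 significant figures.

3.36/0.167 = 20.12
0.698 × 0.61 = 0.4258
R_total = 0.72 + 0.245 + 20.12 + 0.971 + 1.05 + 0.4258 + 0.18 = 23.71 ft²·°F·h/BTU

23.7 ft²·°F·h/BTU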